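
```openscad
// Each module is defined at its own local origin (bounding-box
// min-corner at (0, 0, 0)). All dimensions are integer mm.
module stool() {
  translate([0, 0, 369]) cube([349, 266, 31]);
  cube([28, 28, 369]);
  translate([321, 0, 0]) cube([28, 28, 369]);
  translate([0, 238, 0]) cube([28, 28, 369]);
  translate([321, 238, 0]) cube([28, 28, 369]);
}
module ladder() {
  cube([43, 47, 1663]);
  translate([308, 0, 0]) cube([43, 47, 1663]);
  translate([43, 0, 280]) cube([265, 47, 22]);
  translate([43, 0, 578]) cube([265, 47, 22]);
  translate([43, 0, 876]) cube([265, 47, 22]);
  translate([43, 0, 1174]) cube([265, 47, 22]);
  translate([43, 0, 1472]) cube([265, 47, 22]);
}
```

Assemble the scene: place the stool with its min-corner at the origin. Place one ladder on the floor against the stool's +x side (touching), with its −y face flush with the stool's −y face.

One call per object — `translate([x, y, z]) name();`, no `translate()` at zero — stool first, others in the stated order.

stool();
translate([349, 0, 0]) ladder();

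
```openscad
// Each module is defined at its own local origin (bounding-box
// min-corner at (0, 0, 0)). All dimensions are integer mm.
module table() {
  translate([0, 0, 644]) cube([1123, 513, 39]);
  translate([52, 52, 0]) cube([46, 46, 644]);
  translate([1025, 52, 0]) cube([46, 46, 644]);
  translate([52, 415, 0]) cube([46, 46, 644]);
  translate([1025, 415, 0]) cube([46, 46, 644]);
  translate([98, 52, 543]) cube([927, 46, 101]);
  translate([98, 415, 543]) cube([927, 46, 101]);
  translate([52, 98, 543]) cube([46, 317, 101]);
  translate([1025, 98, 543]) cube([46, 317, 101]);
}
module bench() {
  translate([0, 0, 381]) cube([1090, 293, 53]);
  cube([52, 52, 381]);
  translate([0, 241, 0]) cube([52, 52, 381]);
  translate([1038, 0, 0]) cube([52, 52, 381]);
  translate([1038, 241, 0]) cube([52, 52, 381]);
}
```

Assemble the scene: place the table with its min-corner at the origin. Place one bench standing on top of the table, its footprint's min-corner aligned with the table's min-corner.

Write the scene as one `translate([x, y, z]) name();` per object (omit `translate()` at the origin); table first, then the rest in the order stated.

table();
translate([0, 0, 683]) bench();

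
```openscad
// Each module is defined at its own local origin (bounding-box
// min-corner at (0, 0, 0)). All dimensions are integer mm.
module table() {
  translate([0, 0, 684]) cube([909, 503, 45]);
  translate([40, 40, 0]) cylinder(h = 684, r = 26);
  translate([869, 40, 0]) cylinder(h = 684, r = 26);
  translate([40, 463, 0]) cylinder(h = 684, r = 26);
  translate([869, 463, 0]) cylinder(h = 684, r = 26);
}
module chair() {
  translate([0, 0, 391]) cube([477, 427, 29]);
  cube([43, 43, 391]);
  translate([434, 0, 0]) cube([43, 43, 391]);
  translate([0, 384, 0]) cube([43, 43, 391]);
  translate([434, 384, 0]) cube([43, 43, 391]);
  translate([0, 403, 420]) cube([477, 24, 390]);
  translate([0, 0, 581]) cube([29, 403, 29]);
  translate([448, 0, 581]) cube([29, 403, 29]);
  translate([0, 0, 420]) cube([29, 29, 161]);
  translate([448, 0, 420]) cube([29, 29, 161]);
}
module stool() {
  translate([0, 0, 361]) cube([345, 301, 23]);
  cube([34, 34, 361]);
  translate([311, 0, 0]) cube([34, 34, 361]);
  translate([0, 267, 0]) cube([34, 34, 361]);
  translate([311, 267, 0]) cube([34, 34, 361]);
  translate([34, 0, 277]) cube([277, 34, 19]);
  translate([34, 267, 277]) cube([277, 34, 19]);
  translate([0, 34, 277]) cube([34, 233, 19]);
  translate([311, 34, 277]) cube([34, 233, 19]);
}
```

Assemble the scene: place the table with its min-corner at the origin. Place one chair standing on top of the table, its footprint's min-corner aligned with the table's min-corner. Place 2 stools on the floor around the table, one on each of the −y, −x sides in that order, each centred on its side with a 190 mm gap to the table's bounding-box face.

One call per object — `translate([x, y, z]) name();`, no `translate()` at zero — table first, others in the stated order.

table();
translate([0, 0, 729]) chair();
translate([282, -491, 0]) stool();
translate([-535, 101, 0]) stool();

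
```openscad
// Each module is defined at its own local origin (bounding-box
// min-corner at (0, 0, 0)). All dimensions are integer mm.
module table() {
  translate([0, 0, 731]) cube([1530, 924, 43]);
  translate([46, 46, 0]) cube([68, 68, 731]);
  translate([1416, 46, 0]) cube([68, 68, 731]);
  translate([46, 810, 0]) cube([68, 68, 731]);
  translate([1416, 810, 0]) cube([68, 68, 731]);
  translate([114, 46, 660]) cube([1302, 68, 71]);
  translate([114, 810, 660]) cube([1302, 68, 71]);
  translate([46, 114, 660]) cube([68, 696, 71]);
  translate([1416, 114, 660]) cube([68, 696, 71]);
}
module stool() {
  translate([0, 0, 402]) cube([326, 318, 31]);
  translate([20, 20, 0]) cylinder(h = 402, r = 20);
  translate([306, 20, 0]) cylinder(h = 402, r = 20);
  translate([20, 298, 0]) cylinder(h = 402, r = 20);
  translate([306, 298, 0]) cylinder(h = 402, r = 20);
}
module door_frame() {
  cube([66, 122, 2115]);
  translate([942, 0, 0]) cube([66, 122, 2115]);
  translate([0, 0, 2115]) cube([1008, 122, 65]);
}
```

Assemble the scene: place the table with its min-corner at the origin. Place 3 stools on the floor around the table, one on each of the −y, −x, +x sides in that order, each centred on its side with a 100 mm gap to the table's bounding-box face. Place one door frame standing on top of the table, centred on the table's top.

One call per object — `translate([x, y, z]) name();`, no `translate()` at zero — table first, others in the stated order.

table();
translate([602, -418, 0]) stool();
translate([-426, 303, 0]) stool();
translate([1630, 303, 0]) stool();
translate([261, 401, 774]) door_frame();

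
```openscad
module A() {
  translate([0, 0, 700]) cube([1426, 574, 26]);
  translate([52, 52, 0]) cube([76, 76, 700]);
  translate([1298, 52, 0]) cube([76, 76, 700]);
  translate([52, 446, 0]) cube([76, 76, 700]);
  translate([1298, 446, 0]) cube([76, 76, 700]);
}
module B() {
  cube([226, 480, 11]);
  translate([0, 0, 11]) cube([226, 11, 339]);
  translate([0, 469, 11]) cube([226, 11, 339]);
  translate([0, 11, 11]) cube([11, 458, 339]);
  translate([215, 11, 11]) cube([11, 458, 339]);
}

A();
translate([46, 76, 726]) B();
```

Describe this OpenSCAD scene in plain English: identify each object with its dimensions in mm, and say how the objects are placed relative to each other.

A is a table with a 1426×574 mm rectangular top, 26 mm thick, top surface at z = 726 mm, supported by four 76×76 mm square legs, each inset 52 mm from the nearest pair of top edges, running from the floor.

B is an open-topped rectangular box: outside dimensions 226×480×350 mm, with a uniform wall and base thickness of 11 mm. The base is a full 226×480 slab on the floor; four walls sit on top of the base. The front and back walls (the −y and +y sides) span the full width; the two side walls fit between them.

The open box is on top of the table.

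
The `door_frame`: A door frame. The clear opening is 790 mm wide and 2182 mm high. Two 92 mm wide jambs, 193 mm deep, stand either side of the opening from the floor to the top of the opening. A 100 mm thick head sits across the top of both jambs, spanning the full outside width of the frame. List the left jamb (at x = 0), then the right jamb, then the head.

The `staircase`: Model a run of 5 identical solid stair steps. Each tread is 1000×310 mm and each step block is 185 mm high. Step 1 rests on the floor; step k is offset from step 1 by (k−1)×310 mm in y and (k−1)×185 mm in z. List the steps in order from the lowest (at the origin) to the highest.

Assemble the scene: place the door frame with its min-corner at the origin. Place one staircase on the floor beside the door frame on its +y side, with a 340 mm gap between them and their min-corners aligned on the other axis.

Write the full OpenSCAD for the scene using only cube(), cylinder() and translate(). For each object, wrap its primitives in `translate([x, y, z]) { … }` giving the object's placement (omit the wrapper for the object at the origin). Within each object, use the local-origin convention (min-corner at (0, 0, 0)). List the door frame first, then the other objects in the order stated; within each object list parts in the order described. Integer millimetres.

cube([92, 193, 2182]);
translate([882, 0, 0]) cube([92, 193, 2182]);
translate([0, 0, 2182]) cube([974, 193, 100]);
translate([0, 533, 0]) {
  cube([1000, 310, 185]);
  translate([0, 310, 185]) cube([1000, 310, 185]);
  translate([0, 620, 370]) cube([1000, 310, 185]);
  translate([0, 930, 555]) cube([1000, 310, 185]);
  translate([0, 1240, 740]) cube([1000, 310, 185]);
}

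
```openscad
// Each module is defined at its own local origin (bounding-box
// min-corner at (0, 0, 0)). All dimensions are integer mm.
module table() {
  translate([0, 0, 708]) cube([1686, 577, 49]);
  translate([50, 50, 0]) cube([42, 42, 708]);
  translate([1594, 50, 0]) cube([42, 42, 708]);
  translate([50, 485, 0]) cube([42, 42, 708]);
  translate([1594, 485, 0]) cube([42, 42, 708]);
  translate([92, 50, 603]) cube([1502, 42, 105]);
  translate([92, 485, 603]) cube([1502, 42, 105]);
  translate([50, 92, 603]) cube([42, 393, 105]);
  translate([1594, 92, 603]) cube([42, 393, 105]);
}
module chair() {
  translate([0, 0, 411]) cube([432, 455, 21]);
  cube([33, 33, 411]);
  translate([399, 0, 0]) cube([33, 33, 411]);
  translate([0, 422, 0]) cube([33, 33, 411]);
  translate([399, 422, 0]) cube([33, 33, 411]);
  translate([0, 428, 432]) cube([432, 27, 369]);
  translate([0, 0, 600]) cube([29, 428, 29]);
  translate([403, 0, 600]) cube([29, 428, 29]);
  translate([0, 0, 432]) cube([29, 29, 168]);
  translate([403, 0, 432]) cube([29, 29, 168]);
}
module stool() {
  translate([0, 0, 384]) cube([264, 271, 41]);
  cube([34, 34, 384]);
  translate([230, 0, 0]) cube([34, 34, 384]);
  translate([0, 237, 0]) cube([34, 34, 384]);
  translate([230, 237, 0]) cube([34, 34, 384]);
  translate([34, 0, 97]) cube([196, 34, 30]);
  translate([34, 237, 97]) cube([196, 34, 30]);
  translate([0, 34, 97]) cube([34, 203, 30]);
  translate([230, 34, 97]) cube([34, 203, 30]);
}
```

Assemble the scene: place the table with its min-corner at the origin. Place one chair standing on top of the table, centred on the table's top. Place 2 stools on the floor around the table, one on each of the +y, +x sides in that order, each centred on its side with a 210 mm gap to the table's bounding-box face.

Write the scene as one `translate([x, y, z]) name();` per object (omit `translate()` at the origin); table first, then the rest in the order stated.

table();
translate([627, 61, 757]) chair();
translate([711, 787, 0]) stool();
translate([1896, 153, 0]) stool();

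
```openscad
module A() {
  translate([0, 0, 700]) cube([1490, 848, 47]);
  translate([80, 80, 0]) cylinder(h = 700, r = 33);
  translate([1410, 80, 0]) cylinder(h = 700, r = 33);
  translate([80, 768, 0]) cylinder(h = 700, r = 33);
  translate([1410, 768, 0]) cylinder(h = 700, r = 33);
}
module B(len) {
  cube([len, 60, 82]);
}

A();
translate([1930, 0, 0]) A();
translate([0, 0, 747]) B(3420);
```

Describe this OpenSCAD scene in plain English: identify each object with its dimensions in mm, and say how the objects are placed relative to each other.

A is a table with a 1490×848 mm rectangular top, 47 mm thick, top surface at z = 747 mm, supported by four round legs of 66 mm diameter, each leg's bounding box inset 47 mm from the nearest pair of top edges, running from the floor.

B is a rectangular beam 3420 mm long (x), 60 mm deep (y), 82 mm thick (z).

The beam spans the tops of two tables placed 440 mm apart, resting at z = 747 mm.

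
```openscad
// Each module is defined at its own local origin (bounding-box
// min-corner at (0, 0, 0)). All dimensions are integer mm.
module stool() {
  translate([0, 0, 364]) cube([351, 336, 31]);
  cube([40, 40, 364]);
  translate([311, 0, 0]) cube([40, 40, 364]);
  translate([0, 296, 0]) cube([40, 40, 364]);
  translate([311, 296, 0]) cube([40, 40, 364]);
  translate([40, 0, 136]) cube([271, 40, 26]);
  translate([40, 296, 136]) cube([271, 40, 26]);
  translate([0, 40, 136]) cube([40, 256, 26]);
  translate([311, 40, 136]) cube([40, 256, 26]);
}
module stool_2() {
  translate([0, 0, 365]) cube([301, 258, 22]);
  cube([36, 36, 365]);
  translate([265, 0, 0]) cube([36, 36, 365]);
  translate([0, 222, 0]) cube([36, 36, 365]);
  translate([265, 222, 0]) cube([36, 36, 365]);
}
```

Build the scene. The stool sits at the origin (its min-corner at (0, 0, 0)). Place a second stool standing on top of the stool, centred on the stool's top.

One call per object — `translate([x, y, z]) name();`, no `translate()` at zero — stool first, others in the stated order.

stool();
translate([25, 39, 395]) stool_2();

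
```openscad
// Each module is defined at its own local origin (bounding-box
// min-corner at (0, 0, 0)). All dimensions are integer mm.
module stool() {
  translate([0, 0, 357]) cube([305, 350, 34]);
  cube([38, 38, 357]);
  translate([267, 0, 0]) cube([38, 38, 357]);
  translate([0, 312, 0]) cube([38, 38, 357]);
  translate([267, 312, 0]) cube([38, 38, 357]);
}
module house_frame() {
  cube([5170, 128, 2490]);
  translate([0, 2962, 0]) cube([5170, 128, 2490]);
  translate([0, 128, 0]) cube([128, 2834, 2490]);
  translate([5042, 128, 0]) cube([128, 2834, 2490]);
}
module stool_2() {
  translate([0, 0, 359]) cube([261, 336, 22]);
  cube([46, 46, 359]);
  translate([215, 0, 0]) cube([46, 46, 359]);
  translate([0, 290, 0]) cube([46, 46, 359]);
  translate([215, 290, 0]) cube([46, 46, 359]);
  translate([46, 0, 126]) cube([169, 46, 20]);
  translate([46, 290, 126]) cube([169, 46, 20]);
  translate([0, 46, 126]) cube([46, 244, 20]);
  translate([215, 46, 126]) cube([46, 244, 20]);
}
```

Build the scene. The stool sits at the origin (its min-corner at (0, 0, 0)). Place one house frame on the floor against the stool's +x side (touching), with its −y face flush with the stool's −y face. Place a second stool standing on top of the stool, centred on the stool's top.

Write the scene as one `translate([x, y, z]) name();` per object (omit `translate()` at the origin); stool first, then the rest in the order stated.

stool();
translate([305, 0, 0]) house_frame();
translate([22, 7, 391]) stool_2();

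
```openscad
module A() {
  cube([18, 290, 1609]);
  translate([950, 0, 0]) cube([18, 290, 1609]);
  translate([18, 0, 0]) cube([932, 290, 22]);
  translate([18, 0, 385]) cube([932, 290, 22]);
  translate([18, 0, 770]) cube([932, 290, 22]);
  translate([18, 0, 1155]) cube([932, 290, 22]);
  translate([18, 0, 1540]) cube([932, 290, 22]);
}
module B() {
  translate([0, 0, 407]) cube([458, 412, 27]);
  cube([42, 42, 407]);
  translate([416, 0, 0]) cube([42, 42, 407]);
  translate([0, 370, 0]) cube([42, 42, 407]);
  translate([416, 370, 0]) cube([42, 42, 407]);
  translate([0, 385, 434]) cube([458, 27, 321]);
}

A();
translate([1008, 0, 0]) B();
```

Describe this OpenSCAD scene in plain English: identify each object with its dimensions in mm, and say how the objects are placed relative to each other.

A is a bookshelf 968 mm wide overall, 290 mm deep and 1609 mm tall. The two sides are 18 mm thick vertical panels. 5 horizontal shelves of 22 mm thickness span between the inner faces of the sides; the lowest shelf sits on the floor and shelves are stacked with a clear vertical gap of 363 mm between each pair.

B is a chair. The seat is a 458×412×27 mm slab with its top at z = 434 mm, on four 42×42 mm corner legs (flush with the seat edges, standing on z = 0). A flat backrest 27 mm thick, 321 mm tall, spans the full seat width and rises from the seat top along its +y edge, rear face flush with the rear of the seat.

The chair is on the floor beside the bookshelf on its +x side.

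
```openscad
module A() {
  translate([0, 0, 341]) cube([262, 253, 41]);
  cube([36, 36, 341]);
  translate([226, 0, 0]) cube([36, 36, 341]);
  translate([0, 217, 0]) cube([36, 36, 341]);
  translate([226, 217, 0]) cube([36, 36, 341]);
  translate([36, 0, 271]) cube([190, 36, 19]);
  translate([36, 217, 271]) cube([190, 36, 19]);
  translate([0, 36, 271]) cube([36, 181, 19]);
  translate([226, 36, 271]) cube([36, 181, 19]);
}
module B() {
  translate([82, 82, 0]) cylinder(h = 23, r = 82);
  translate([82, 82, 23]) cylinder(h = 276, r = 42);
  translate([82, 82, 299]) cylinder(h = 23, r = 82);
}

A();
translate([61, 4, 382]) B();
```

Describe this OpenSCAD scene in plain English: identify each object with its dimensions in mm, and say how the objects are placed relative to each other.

A is a four-legged stool. The seat is 262×253 mm, 41 mm thick, top at z = 382 mm. It stands on four square legs, each 36×36 mm in cross-section, from z = 0 to the seat underside, each flush with a corner of the seat. Four stretchers, 36 mm wide and 19 mm tall, connect adjacent legs with their undersides at z = 271 mm, each running between the inner faces of the legs it joins and aligned with the legs' outer faces on the other axis.

B is a spool: two coaxial disc flanges of radius 82 mm and thickness 23 mm, joined by a core cylinder of radius 42 mm and height 276 mm. The lower flange rests on z = 0 and the three cylinders share a vertical axis.

The spool is on top of the stool.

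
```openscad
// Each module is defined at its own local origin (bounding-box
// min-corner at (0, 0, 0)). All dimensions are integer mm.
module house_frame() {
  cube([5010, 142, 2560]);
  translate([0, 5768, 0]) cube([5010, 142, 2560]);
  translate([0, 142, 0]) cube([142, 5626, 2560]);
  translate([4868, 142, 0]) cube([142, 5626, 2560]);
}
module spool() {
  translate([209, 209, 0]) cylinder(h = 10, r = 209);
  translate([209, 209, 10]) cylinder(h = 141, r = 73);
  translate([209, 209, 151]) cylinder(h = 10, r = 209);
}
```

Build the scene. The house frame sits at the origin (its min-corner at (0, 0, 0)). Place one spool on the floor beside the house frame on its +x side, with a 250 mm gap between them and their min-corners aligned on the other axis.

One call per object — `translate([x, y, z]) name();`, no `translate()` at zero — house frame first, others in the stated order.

house_frame();
translate([5260, 0, 0]) spool();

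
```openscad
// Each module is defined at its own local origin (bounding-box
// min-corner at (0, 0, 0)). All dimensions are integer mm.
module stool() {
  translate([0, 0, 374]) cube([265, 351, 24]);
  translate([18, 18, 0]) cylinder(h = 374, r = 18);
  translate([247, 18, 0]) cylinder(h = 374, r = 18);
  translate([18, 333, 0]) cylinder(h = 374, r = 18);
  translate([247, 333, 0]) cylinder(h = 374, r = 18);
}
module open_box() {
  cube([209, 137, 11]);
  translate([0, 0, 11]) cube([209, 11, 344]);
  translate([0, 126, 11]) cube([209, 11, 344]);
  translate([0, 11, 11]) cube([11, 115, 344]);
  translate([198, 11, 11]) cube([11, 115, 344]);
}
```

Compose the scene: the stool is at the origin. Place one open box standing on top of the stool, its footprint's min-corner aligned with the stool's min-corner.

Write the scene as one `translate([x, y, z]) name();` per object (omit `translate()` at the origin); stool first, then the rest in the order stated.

stool();
translate([0, 0, 398]) open_box();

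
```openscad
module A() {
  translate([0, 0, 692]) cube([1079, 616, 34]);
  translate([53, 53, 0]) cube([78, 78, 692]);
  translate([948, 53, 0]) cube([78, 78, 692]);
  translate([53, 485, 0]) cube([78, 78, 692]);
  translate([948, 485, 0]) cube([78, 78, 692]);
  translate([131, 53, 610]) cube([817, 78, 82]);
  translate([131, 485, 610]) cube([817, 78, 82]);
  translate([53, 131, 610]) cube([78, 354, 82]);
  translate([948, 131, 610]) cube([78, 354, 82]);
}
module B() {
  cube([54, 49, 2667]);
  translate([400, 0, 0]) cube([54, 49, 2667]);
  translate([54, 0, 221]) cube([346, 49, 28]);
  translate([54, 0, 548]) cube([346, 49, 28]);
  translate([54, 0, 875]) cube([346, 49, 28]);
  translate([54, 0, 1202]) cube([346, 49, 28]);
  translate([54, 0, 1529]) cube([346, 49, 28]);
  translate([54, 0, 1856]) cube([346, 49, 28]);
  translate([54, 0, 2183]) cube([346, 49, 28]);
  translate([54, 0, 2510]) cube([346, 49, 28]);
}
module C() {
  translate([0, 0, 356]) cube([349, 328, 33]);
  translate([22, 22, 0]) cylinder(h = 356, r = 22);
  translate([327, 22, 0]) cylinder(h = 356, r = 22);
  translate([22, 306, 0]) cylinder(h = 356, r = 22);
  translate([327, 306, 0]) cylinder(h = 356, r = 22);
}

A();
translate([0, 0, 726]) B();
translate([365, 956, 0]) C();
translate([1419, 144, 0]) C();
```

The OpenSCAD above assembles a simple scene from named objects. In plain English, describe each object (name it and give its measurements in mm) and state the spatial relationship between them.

A is a table: top 1079 mm (x) × 616 mm (y), 34 mm thick, upper face at z = 726 mm, on four 78×78 mm square legs, each inset 53 mm from the nearest pair of top edges, running from z = 0 to the bottom of the top. Four apron rails, 78 mm thick and 82 mm tall, run between adjacent legs with their top edges flush with the underside of the top and their outer faces flush with the legs' outer faces.

B is a straight ladder. Two 54×49 mm vertical rails, 2667 mm tall, stand 454 mm apart (outside-to-outside) with their front faces coplanar on the −y side. 8 rungs, each 49 mm deep and 28 mm tall, span between the inner faces of the rails, front faces flush with the rails. The lowest rung's underside is at z = 221 mm and rungs are spaced 327 mm apart (underside to underside).

C is a four-legged stool. The seat is 349×328 mm, 33 mm thick, top at z = 389 mm. It stands on four round legs, each 44 mm in diameter, from z = 0 to the seat underside, each leg's axis is inset half a diameter from the nearest pair of seat edges (so the leg's bounding box is flush with the corner).

The ladder is on top of the table. Two stools sit around the table at the +y, +x sides.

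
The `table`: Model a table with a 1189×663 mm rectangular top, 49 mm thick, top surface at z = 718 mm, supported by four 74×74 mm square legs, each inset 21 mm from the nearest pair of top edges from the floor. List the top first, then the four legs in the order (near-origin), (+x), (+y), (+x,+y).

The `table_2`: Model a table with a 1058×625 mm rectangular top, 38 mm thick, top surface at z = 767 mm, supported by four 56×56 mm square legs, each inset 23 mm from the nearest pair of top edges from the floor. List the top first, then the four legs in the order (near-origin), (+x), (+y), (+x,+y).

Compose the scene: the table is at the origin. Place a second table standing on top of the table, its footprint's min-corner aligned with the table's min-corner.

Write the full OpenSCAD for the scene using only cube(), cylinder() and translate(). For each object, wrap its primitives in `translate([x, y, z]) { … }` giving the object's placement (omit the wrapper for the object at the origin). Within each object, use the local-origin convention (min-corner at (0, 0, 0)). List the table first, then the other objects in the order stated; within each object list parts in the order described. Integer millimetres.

translate([0, 0, 669]) cube([1189, 663, 49]);
translate([21, 21, 0]) cube([74, 74, 669]);
translate([1094, 21, 0]) cube([74, 74, 669]);
translate([21, 568, 0]) cube([74, 74, 669]);
translate([1094, 568, 0]) cube([74, 74, 669]);
translate([0, 0, 718]) {
  translate([0, 0, 729]) cube([1058, 625, 38]);
  translate([23, 23, 0]) cube([56, 56, 729]);
  translate([979, 23, 0]) cube([56, 56, 729]);
  translate([23, 546, 0]) cube([56, 56, 729]);
  translate([979, 546, 0]) cube([56, 56, 729]);
}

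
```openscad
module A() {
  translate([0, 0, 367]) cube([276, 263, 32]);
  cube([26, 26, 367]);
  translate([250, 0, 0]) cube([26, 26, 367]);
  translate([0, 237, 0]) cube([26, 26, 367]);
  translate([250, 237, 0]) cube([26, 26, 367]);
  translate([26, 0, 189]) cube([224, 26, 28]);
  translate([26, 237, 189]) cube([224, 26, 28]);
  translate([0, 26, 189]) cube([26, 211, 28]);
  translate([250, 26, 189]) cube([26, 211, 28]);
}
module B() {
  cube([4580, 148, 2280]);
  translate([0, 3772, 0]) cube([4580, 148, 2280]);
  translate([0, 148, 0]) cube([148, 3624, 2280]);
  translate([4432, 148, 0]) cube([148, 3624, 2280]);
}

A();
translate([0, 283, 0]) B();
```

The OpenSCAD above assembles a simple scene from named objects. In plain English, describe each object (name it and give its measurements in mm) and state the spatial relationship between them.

A is a simple wooden stool: a rectangular seat 276 mm (x) by 263 mm (y), 32 mm thick, top face at z = 399 mm, on four square legs, each 26×26 mm in cross-section. The legs rest on z = 0, each flush with a corner of the seat. Four stretchers, 26 mm wide and 28 mm tall, connect adjacent legs with their undersides at z = 189 mm, each running between the inner faces of the legs it joins and aligned with the legs' outer faces on the other axis.

B is a box-shaped house frame (walls only): outside footprint 4580×3920 mm, wall height 2280 mm, wall thickness 148 mm. The two y-facing walls run the full x-width; the two x-facing walls fit between the inner faces of the y-facing walls.

The house frame is on the floor beside the stool on its +y side.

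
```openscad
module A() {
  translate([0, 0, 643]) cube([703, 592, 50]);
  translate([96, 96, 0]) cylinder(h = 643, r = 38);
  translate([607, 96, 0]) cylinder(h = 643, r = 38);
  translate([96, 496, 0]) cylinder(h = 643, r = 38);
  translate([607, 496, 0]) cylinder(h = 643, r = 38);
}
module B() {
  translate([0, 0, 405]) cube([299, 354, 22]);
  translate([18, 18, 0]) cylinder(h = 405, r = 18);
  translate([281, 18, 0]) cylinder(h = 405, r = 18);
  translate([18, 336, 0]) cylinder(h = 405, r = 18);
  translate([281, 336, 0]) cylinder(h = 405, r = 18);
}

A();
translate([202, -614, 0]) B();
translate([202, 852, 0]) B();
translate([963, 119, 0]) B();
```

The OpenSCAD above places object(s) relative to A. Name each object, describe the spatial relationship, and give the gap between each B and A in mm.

A is a table. B is a stool. Three stools sit around the table at the −y, +y, +x sides. The gap between each stool and the table is 260 mm.

Each stool's nearest face is 260 mm from the table's bounding box.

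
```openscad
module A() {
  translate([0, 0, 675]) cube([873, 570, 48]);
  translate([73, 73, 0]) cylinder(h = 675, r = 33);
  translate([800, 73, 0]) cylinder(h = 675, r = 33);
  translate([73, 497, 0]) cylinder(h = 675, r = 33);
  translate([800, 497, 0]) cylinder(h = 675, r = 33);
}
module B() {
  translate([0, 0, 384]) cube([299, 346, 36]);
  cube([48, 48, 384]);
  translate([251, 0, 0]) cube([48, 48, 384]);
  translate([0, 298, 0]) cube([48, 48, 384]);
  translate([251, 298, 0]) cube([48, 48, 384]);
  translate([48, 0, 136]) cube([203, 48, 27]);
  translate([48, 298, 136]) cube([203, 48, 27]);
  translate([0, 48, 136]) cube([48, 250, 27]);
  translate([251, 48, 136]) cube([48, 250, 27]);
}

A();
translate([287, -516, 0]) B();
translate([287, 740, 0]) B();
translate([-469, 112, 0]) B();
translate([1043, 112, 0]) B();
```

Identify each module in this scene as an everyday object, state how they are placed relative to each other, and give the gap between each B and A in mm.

Each stool's nearest face is 170 mm from the table's bounding box.

A is a table. B is a stool. Four stools sit around the table at the −y, +y, −x, +x sides. The gap between each stool and the table is 170 mm.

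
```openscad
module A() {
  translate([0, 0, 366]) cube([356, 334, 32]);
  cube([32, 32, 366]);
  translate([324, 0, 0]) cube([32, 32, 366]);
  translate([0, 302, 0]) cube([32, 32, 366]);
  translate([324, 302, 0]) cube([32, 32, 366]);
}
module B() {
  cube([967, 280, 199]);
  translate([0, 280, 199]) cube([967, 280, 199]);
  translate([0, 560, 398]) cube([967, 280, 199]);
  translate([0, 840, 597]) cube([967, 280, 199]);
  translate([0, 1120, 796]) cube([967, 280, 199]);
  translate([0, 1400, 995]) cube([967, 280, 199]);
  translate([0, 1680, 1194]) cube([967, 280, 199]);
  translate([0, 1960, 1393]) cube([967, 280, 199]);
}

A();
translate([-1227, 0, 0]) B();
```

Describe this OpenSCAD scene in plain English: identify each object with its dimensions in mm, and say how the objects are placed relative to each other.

A is a simple wooden stool: a rectangular seat 356 mm (x) by 334 mm (y), 32 mm thick, top face at z = 398 mm, on four square legs, each 32×32 mm in cross-section. The legs rest on z = 0, each flush with a corner of the seat.

B is a straight staircase of 8 solid steps. Each step is 967 mm wide (x), 280 mm deep (y, the going) and 199 mm tall (the rise). The first step rests on the floor; each subsequent step sits one going further in +y and one rise higher in +z, directly behind and above the previous step with no overlap.

The staircase is on the floor beside the stool on its −x side.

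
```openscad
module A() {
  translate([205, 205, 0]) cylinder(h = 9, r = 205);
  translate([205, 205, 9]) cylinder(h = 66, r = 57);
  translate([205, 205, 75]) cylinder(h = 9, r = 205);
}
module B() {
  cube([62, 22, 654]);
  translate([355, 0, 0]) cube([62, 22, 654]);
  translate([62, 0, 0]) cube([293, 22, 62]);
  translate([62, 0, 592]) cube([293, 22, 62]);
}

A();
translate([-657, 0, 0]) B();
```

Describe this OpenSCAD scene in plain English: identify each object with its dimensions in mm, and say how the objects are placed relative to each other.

A is a spool: two coaxial disc flanges of radius 205 mm and thickness 9 mm, joined by a core cylinder of radius 57 mm and height 66 mm. The lower flange rests on z = 0 and the three cylinders share a vertical axis.

B is a picture frame with a 293×530 mm rectangular opening (x by z) and a uniform 62 mm border on every side. Frame depth is 22 mm along y. It is built from two vertical stiles running the full outside height and two horizontal rails spanning the gap between the stiles.

The picture frame is on the floor beside the spool on its −x side.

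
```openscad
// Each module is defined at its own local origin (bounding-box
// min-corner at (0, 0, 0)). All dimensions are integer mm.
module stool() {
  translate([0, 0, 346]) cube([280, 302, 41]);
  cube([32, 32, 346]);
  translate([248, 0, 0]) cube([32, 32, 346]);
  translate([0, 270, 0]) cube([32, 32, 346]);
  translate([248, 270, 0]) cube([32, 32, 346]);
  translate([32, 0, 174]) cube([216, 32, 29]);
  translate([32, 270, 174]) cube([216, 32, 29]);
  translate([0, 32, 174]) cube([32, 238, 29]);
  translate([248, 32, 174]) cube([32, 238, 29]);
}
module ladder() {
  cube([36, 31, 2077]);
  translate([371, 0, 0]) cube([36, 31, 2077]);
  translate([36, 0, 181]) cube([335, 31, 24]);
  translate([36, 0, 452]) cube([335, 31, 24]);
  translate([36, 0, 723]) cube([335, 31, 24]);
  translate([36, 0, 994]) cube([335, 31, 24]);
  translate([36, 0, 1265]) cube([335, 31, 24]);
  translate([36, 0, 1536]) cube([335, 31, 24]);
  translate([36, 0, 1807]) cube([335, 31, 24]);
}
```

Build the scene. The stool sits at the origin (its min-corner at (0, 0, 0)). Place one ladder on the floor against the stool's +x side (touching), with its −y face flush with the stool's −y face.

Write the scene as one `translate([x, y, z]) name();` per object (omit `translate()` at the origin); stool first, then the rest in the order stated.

stool();
translate([280, 0, 0]) ladder();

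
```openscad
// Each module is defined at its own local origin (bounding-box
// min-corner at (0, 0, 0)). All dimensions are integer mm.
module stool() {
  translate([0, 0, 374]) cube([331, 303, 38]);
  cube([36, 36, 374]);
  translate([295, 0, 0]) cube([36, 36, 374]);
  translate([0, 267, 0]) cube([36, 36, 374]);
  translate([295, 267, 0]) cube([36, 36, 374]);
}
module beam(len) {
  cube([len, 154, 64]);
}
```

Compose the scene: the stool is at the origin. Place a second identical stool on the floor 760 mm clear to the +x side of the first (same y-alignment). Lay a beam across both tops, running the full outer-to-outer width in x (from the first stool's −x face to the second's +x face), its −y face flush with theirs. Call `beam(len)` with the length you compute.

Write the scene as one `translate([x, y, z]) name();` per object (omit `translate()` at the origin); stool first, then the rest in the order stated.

stool();
translate([1091, 0, 0]) stool();
translate([0, 0, 412]) beam(1422);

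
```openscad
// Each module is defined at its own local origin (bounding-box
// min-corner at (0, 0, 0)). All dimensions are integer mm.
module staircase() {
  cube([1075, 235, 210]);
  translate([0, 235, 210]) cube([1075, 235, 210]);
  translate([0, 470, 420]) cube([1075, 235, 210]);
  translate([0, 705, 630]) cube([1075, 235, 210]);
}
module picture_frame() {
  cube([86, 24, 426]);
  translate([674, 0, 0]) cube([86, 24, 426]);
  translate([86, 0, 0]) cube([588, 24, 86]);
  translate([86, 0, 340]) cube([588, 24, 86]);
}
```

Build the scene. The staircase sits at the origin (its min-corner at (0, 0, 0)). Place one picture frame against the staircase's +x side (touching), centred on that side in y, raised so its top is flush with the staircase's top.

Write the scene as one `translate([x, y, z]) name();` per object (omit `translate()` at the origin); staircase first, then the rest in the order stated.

staircase();
translate([1075, 458, 414]) picture_frame();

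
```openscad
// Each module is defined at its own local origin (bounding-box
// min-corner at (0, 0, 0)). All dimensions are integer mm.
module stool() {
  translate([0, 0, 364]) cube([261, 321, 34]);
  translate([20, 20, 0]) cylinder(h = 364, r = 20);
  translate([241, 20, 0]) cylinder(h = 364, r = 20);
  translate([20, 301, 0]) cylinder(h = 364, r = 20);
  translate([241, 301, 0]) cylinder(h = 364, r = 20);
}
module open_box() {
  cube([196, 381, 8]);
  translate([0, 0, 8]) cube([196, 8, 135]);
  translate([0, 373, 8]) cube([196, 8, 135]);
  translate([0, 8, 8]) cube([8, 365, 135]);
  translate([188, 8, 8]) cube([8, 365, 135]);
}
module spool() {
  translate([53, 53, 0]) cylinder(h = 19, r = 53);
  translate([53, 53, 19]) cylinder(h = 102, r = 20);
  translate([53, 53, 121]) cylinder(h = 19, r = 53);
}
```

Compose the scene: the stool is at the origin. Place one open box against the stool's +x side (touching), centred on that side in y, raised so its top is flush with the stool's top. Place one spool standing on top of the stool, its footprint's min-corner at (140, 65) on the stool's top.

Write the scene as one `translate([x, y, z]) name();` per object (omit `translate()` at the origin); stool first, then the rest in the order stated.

stool();
translate([261, -30, 255]) open_box();
translate([140, 65, 398]) spool();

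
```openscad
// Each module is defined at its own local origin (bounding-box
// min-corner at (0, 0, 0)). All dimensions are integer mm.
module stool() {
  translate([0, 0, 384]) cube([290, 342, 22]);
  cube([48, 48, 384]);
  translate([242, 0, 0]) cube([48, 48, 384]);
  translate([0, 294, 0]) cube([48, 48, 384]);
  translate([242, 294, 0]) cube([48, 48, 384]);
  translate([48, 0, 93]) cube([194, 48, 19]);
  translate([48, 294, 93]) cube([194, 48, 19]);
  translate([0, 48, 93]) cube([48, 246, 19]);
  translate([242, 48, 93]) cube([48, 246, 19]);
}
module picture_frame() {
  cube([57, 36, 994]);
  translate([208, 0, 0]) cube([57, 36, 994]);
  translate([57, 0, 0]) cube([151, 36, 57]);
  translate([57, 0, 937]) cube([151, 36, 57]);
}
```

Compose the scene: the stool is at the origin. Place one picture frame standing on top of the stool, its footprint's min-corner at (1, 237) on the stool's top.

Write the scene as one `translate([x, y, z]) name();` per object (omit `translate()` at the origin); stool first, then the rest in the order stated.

stool();
translate([1, 237, 406]) picture_frame();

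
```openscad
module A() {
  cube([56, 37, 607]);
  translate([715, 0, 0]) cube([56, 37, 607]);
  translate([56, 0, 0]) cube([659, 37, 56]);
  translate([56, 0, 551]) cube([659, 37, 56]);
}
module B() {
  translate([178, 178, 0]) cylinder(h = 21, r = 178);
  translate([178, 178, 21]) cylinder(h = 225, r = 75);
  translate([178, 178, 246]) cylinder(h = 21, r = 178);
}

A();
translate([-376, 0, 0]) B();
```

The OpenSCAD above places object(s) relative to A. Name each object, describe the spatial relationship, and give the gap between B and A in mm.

The spool's nearest face is 20 mm from the picture frame's −x face.

A is a picture frame. B is a spool. The spool is on the floor beside the picture frame on its −x side. The gap between the spool and the picture frame is 20 mm.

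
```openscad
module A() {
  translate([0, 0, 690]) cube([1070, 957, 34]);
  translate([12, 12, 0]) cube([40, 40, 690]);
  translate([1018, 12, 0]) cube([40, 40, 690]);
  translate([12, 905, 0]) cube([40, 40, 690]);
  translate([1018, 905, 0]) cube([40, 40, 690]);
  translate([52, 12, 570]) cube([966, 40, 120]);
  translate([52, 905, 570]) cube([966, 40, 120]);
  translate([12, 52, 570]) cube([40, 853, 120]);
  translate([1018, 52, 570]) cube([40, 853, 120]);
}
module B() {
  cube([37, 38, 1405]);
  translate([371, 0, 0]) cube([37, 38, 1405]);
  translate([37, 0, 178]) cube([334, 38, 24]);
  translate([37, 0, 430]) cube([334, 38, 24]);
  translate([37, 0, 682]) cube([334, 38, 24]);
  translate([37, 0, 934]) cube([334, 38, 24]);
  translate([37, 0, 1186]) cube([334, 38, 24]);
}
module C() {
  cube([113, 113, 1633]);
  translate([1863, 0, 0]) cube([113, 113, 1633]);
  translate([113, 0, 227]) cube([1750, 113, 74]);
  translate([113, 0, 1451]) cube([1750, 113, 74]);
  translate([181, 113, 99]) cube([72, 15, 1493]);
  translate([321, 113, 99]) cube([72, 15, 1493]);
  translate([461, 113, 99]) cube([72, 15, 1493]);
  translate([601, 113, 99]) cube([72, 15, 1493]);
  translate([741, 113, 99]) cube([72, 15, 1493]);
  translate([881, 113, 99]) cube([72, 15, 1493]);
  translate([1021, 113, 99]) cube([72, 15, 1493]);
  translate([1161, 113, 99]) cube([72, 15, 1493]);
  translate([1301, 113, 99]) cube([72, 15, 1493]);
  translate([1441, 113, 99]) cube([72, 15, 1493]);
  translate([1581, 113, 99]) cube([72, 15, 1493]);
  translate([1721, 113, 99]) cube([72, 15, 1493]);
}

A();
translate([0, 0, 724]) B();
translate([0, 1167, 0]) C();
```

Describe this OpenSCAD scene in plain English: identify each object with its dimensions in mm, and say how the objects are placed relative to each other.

A is a rectangular dining table. The top is 1070×957×34 mm with its upper surface at z = 724 mm. It stands on four 40×40 mm square legs, each inset 12 mm from the nearest pair of top edges, running from the floor to the underside of the top. Four apron rails, 40 mm thick and 120 mm tall, run between adjacent legs with their top edges flush with the underside of the top and their outer faces flush with the legs' outer faces.

B is a wooden ladder with two side rails of 37×38 mm section and 1405 mm height, set 408 mm apart overall. Between them run 5 rectangular rungs (38 mm deep, 24 mm thick), front faces flush with the rails' −y face. The bottom of the first rung is 178 mm above the floor and each subsequent rung is 252 mm higher than the one below.

C is a fence section. Two 113×113 mm posts, 1633 mm tall, stand on the floor with a clear span of 1750 mm between their inner faces. Two horizontal rails of 113×74 mm section span the gap between the posts with their undersides at z = 227 mm and z = 1451 mm, flush with the posts' −y face. 12 pickets, each 72 mm wide, 15 mm thick and 1493 mm tall, are fixed to the +y face of the rails with their bottoms at z = 99 mm, evenly spaced across the span with equal gaps (rounded down to the nearest mm) at the −x end and between each pair — any rounding remainder accumulates at the +x end.

The ladder is on top of the table. The fence section is on the floor beside the table on its +y side.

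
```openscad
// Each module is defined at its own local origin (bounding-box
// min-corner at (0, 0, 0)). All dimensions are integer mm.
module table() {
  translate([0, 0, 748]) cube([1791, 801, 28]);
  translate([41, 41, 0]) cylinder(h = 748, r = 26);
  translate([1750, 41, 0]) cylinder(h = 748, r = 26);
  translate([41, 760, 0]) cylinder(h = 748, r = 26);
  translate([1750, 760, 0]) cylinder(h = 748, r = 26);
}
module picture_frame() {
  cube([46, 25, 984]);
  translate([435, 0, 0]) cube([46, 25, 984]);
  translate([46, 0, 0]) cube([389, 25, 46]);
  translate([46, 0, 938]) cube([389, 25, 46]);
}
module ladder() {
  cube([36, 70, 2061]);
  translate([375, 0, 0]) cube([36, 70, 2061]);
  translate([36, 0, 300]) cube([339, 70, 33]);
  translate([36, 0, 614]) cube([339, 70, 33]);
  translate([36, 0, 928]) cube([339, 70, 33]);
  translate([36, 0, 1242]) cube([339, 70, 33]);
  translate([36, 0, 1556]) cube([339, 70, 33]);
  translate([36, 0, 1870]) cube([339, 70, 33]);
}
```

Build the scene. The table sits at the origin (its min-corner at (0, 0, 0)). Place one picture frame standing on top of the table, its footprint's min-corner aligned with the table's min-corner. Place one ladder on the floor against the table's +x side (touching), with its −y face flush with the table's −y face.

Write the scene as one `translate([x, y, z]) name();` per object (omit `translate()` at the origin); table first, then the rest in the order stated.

table();
translate([0, 0, 776]) picture_frame();
translate([1791, 0, 0]) ladder();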